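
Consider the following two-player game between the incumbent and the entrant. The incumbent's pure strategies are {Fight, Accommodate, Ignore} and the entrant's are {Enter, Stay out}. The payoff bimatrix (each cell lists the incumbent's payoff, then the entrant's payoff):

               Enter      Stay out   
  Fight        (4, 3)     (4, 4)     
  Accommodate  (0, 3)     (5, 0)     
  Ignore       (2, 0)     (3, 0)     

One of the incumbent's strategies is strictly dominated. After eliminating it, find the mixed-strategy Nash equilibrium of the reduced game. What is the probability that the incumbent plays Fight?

p = 3/4

The incumbent's strategy Ignore is strictly dominated by Fight: 4 > 2 and 4 > 3. Eliminate Ignore.
The incumbent's mix must leave the entrant indifferent between Enter and Stay out.
  the entrant's payoff to Enter: p·3 + (1−p)·3 = 3
  the entrant's payoff to Stay out: p·4 + (1−p)·0 = 4p
  3 = 4p  ⇒  -4p = -3  ⇒  p = 3/4.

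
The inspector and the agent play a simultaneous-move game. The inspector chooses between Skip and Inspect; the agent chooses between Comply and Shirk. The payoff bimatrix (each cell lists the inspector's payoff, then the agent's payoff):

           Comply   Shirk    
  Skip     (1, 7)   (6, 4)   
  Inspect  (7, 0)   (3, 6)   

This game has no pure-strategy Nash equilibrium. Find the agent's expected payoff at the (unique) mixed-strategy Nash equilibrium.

In a mixed equilibrium the agent is indifferent between Comply and Shirk; this condition fixes p.
  the agent's payoff from Comply: p·7 + (1−p)·0 = 7p
  the agent's payoff from Shirk: p·4 + (1−p)·6 = -2p + 6
  7p = -2p + 6  ⇒  9p = 6  ⇒  p = 2/3.
At equilibrium the agent is indifferent across columns, so the agent's payoff equals the payoff from Comply: (2/3)·7 + (1/3)·0 = 14/3.

14/3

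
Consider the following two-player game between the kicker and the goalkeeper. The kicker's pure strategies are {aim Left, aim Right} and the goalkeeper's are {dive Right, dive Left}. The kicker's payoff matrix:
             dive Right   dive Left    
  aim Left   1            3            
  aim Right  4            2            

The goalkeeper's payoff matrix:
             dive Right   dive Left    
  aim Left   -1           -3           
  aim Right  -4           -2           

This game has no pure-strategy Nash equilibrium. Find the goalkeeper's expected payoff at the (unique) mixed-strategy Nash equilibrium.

In a mixed equilibrium the goalkeeper is indifferent between dive Right and dive Left; this condition fixes p.
  the goalkeeper's payoff from dive Right: p·(-1) + (1−p)·(-4) = 3p - 4
  the goalkeeper's payoff from dive Left: p·(-3) + (1−p)·(-2) = -p - 2
  3p - 4 = -p - 2  ⇒  4p = 2  ⇒  p = 1/2.
At equilibrium the goalkeeper is indifferent across columns, so the goalkeeper's payoff equals the payoff from dive Right: (1/2)·(-1) + (1/2)·(-4) = -5/2.

-5/2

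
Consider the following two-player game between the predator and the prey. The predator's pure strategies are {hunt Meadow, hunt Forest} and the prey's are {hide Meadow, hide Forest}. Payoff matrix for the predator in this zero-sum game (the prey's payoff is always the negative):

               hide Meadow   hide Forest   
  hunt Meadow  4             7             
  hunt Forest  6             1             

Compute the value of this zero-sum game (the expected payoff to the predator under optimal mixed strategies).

v = 19/4

In a mixed equilibrium the predator is indifferent between hunt Meadow and hunt Forest; this condition fixes q.
  the predator's payoff to hunt Meadow: q·4 + (1−q)·7 = -3q + 7
  the predator's payoff to hunt Forest: q·6 + (1−q)·1 = 5q + 1
  -3q + 7 = 5q + 1  ⇒  -8q = -6  ⇒  q = 3/4.
The value is the predator's expected payoff against this mix (using hunt Meadow): (3/4)·4 + (1/4)·7 = 19/4.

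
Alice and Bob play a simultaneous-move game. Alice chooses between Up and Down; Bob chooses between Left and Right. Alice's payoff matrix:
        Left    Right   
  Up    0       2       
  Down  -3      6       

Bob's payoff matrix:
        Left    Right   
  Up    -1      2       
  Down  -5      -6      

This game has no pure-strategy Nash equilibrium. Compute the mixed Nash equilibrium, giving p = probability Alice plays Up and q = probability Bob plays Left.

Alice's mix must leave Bob indifferent between Left and Right.
  Bob's payoff to Left: p·(-1) + (1−p)·(-5) = 4p - 5
  Bob's payoff to Right: p·2 + (1−p)·(-6) = 8p - 6
  4p - 5 = 8p - 6  ⇒  -4p = -1  ⇒  p = 1/4.
In a mixed equilibrium Alice is indifferent between Up and Down; this condition fixes q.
  Alice's expected payoff from Up: q·0 + (1−q)·2 = -2q + 2
  Alice's expected payoff from Down: q·(-3) + (1−q)·6 = -9q + 6
  -2q + 2 = -9q + 6  ⇒  7q = 4  ⇒  q = 4/7.

p = 1/4, q = 4/7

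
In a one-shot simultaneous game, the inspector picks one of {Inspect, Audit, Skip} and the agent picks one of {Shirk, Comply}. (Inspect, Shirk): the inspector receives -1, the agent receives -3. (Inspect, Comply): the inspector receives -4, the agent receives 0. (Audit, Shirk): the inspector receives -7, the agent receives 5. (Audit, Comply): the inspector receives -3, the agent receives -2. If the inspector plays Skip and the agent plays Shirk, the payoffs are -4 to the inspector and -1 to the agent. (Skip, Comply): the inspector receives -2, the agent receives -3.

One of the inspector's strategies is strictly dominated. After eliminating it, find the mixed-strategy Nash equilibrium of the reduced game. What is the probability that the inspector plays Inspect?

The inspector's strategy Audit is strictly dominated by Skip: -4 > -7 and -2 > -3. Eliminate Audit.
In a mixed equilibrium the agent is indifferent between Shirk and Comply; this condition fixes p.
  the agent's payoff to Shirk: p·(-3) + (1−p)·(-1) = -2p - 1
  the agent's payoff to Comply: p·0 + (1−p)·(-3) = 3p - 3
  -2p - 1 = 3p - 3  ⇒  -5p = -2  ⇒  p = 2/5.

p = 2/5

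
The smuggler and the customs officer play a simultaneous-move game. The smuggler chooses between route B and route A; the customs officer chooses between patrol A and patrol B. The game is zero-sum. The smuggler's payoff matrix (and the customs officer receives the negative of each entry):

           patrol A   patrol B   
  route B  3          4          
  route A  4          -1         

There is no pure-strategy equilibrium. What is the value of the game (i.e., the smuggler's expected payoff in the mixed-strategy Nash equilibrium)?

v = 19/6

Set the smuggler's expected payoff from route B equal to that from route A:
  the smuggler's expected payoff from route B: q·3 + (1−q)·4 = -q + 4
  the smuggler's expected payoff from route A: q·4 + (1−q)·(-1) = 5q - 1
  -q + 4 = 5q - 1  ⇒  -6q = -5  ⇒  q = 5/6.
The value is the smuggler's expected payoff against this mix (using route B): (5/6)·3 + (1/6)·4 = 19/6.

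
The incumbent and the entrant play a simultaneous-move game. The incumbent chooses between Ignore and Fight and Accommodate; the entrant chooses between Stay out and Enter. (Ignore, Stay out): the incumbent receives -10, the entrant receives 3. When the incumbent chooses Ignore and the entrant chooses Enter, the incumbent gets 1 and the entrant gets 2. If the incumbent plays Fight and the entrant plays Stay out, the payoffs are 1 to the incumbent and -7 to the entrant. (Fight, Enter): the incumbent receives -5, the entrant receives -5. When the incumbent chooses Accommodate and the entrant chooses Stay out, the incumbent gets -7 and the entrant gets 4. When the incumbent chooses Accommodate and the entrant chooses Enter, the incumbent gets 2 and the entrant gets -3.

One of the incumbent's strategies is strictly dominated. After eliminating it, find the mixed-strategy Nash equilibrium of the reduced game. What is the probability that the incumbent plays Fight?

The incumbent's strategy Ignore is strictly dominated by Accommodate: -7 > -10 and 2 > 1. Eliminate Ignore.
For the entrant to be willing to mix, the entrant must be indifferent between Stay out and Enter, which pins down the incumbent's mix.
  the entrant's payoff to Stay out: p·(-7) + (1−p)·4 = -11p + 4
  the entrant's payoff to Enter: p·(-5) + (1−p)·(-3) = -2p - 3
  -11p + 4 = -2p - 3  ⇒  -9p = -7  ⇒  p = 7/9.

p = 7/9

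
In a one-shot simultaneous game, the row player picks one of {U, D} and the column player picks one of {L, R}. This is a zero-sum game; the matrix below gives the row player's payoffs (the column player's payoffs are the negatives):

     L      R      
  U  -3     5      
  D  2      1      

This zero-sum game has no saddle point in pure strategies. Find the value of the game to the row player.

The row player's indifference between U and D determines the column player's mixing probability q:
  the row player's payoff to U: q·(-3) + (1−q)·5 = -8q + 5
  the row player's payoff to D: q·2 + (1−q)·1 = q + 1
  -8q + 5 = q + 1  ⇒  -9q = -4  ⇒  q = 4/9.
The value is the row player's expected payoff against this mix (using U): (4/9)·(-3) + (5/9)·5 = 13/9.

v = 13/9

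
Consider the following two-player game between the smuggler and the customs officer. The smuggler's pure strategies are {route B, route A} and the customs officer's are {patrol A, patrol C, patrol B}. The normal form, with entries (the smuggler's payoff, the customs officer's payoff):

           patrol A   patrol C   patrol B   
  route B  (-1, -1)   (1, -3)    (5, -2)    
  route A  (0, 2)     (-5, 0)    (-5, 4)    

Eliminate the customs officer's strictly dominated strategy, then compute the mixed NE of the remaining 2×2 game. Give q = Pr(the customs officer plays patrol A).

The customs officer's strategy patrol C is strictly dominated by patrol A: -1 > -3 and 2 > 0. Eliminate patrol C.
The customs officer's mix must leave the smuggler indifferent between route B and route A.
  the smuggler's payoff to route B: q·(-1) + (1−q)·5 = -6q + 5
  the smuggler's payoff to route A: q·0 + (1−q)·(-5) = 5q - 5
  -6q + 5 = 5q - 5  ⇒  -11q = -10  ⇒  q = 10/11.

q = 10/11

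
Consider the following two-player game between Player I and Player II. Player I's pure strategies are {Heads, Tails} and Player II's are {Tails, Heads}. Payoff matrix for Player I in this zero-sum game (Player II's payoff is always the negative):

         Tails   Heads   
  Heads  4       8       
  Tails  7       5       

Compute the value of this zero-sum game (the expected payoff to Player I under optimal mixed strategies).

v = 6

For Player I to be willing to mix, Player I must be indifferent between Heads and Tails, which pins down Player II's mix.
  Player I's payoff to Heads: q·4 + (1−q)·8 = -4q + 8
  Player I's payoff to Tails: q·7 + (1−q)·5 = 2q + 5
  -4q + 8 = 2q + 5  ⇒  -6q = -3  ⇒  q = 1/2.
The value is Player I's expected payoff against this mix (using Heads): (1/2)·4 + (1/2)·8 = 6.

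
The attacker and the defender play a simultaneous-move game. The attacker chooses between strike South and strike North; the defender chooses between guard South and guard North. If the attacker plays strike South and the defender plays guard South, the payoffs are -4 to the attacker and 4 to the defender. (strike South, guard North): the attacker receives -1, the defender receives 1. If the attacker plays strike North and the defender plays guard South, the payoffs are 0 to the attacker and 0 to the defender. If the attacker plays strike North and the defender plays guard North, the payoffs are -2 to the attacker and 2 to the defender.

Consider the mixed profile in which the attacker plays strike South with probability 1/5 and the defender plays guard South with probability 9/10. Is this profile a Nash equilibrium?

No

Given the attacker's mix p = 1/5, the defender's payoff from guard South is 4/5 but from guard North is 9/5. The defender strictly prefers guard North, so the defender would not mix.
So the proposed profile is not a Nash equilibrium.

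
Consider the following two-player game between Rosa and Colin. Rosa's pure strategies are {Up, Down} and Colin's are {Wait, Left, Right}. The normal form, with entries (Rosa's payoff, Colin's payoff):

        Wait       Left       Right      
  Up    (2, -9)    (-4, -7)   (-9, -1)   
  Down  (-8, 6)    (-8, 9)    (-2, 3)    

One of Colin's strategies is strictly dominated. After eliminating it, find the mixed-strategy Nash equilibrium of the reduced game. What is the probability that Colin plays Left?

Colin's strategy Wait is strictly dominated by Left: -7 > -9 and 9 > 6. Eliminate Wait.
For Rosa to be willing to mix, Rosa must be indifferent between Up and Down, which pins down Colin's mix.
  Rosa's payoff from Up: q·(-4) + (1−q)·(-9) = 5q - 9
  Rosa's payoff from Down: q·(-8) + (1−q)·(-2) = -6q - 2
  5q - 9 = -6q - 2  ⇒  11q = 7  ⇒  q = 7/11.

q = 7/11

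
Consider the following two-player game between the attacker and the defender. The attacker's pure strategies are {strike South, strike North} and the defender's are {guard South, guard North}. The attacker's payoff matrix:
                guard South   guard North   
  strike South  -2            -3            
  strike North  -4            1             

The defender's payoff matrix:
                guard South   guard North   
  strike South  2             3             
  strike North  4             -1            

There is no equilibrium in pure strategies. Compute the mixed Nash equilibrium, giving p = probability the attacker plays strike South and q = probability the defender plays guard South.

For the defender to be willing to mix, the defender must be indifferent between guard South and guard North, which pins down the attacker's mix.
  the defender's payoff to guard South: p·2 + (1−p)·4 = -2p + 4
  the defender's payoff to guard North: p·3 + (1−p)·(-1) = 4p - 1
  -2p + 4 = 4p - 1  ⇒  -6p = -5  ⇒  p = 5/6.
The attacker's indifference between strike South and strike North determines the defender's mixing probability q:
  the attacker's payoff to strike South: q·(-2) + (1−q)·(-3) = q - 3
  the attacker's payoff to strike North: q·(-4) + (1−q)·1 = -5q + 1
  q - 3 = -5q + 1  ⇒  6q = 4  ⇒  q = 2/3.

p = 5/6, q = 2/3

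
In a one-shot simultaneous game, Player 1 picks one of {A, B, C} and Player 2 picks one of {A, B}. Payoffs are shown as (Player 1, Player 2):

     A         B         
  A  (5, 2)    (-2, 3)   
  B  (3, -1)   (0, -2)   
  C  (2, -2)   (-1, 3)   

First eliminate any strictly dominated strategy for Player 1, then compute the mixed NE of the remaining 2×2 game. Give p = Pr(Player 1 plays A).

Player 1's strategy C is strictly dominated by B: 3 > 2 and 0 > -1. Eliminate C.
In a mixed equilibrium Player 2 is indifferent between A and B; this condition fixes p.
  Player 2's expected payoff from A: p·2 + (1−p)·(-1) = 3p - 1
  Player 2's expected payoff from B: p·3 + (1−p)·(-2) = 5p - 2
  3p - 1 = 5p - 2  ⇒  -2p = -1  ⇒  p = 1/2.

p = 1/2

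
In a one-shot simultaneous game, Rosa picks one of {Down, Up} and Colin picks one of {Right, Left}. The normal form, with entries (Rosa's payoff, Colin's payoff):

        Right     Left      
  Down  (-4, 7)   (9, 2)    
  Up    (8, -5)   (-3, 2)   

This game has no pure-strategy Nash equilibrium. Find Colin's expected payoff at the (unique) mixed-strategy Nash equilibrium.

2

Set Colin's expected payoff from Right equal to that from Left:
  Colin's payoff from Right: p·7 + (1−p)·(-5) = 12p - 5
  Colin's payoff from Left: p·2 + (1−p)·2 = 2
  12p - 5 = 2  ⇒  12p = 7  ⇒  p = 7/12.
At equilibrium Colin is indifferent across columns, so Colin's payoff equals the payoff from Right: (7/12)·7 + (5/12)·(-5) = 2.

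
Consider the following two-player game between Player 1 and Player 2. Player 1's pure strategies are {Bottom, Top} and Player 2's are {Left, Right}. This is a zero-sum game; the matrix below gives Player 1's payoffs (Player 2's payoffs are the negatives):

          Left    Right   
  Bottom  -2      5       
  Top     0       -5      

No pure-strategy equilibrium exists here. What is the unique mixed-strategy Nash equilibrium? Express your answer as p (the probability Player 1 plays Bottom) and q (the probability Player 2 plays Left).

In a mixed equilibrium Player 2 is indifferent between Left and Right; this condition fixes p.
  Player 2's expected payoff from Left: p·2 + (1−p)·0 = 2p
  Player 2's expected payoff from Right: p·(-5) + (1−p)·5 = -10p + 5
  2p = -10p + 5  ⇒  12p = 5  ⇒  p = 5/12.
For Player 1 to be willing to mix, Player 1 must be indifferent between Bottom and Top, which pins down Player 2's mix.
  Player 1's payoff to Bottom: q·(-2) + (1−q)·5 = -7q + 5
  Player 1's payoff to Top: q·0 + (1−q)·(-5) = 5q - 5
  -7q + 5 = 5q - 5  ⇒  -12q = -10  ⇒  q = 5/6.

p = 5/12, q = 5/6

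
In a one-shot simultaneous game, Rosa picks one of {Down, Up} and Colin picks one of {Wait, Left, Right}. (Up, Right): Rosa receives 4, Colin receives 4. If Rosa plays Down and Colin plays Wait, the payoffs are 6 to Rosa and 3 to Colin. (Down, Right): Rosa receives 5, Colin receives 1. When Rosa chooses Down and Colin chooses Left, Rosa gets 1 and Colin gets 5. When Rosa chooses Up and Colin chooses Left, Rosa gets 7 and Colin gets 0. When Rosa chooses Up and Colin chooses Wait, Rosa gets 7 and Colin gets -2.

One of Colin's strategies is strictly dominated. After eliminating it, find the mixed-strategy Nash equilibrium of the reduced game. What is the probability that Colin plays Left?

Colin's strategy Wait is strictly dominated by Left: 5 > 3 and 0 > -2. Eliminate Wait.
Rosa's indifference between Down and Up determines Colin's mixing probability q:
  Rosa's expected payoff from Down: q·1 + (1−q)·5 = -4q + 5
  Rosa's expected payoff from Up: q·7 + (1−q)·4 = 3q + 4
  -4q + 5 = 3q + 4  ⇒  -7q = -1  ⇒  q = 1/7.

q = 1/7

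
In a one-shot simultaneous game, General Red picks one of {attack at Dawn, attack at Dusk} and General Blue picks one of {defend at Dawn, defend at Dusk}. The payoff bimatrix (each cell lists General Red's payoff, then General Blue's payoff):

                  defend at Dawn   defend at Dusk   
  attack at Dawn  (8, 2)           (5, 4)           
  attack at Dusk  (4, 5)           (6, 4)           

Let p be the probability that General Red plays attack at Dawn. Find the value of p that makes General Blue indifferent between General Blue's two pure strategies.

p = 1/3

General Red's mix must leave General Blue indifferent between defend at Dawn and defend at Dusk.
  General Blue's expected payoff from defend at Dawn: p·2 + (1−p)·5 = -3p + 5
  General Blue's expected payoff from defend at Dusk: p·4 + (1−p)·4 = 4
  -3p + 5 = 4  ⇒  -3p = -1  ⇒  p = 1/3.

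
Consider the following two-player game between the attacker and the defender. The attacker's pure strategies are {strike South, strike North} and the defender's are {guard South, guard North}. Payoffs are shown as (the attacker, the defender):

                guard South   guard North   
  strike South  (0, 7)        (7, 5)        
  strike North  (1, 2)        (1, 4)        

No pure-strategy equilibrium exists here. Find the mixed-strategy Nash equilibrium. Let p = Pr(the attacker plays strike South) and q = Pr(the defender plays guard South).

p = 1/2, q = 6/7

In a mixed equilibrium the defender is indifferent between guard South and guard North; this condition fixes p.
  the defender's expected payoff from guard South: p·7 + (1−p)·2 = 5p + 2
  the defender's expected payoff from guard North: p·5 + (1−p)·4 = p + 4
  5p + 2 = p + 4  ⇒  4p = 2  ⇒  p = 1/2.
For the attacker to be willing to mix, the attacker must be indifferent between strike South and strike North, which pins down the defender's mix.
  the attacker's expected payoff from strike South: q·0 + (1−q)·7 = -7q + 7
  the attacker's expected payoff from strike North: q·1 + (1−q)·1 = 1
  -7q + 7 = 1  ⇒  -7q = -6  ⇒  q = 6/7.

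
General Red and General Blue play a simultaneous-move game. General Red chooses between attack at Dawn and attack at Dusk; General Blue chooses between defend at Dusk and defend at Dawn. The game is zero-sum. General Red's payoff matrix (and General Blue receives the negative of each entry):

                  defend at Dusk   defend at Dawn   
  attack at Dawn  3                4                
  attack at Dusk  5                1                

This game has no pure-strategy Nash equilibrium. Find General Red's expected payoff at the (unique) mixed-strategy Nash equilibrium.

17/5

General Red's indifference between attack at Dawn and attack at Dusk determines General Blue's mixing probability q:
  General Red's expected payoff from attack at Dawn: q·3 + (1−q)·4 = -q + 4
  General Red's expected payoff from attack at Dusk: q·5 + (1−q)·1 = 4q + 1
  -q + 4 = 4q + 1  ⇒  -5q = -3  ⇒  q = 3/5.
At equilibrium General Red is indifferent across rows, so General Red's payoff equals the payoff from attack at Dawn: (3/5)·3 + (2/5)·4 = 17/5.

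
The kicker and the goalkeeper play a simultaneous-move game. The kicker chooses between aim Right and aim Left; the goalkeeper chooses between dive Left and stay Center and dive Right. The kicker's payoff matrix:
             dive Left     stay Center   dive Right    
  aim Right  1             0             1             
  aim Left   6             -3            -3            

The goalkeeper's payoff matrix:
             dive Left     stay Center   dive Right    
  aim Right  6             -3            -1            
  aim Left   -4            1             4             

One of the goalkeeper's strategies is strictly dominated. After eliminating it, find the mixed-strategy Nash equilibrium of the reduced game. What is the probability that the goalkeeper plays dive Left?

q = 4/9

The goalkeeper's strategy stay Center is strictly dominated by dive Right: -1 > -3 and 4 > 1. Eliminate stay Center.
In a mixed equilibrium the kicker is indifferent between aim Right and aim Left; this condition fixes q.
  the kicker's payoff from aim Right: q·1 + (1−q)·1 = 1
  the kicker's payoff from aim Left: q·6 + (1−q)·(-3) = 9q - 3
  1 = 9q - 3  ⇒  -9q = -4  ⇒  q = 4/9.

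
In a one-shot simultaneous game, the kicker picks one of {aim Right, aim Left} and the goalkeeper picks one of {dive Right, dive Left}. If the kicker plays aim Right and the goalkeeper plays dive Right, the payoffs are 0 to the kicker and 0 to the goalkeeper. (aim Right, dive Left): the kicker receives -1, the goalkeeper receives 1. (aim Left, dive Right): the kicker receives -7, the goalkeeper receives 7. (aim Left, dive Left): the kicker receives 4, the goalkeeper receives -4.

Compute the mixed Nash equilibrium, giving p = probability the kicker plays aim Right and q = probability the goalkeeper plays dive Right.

In a mixed equilibrium the goalkeeper is indifferent between dive Right and dive Left; this condition fixes p.
  the goalkeeper's expected payoff from dive Right: p·0 + (1−p)·7 = -7p + 7
  the goalkeeper's expected payoff from dive Left: p·1 + (1−p)·(-4) = 5p - 4
  -7p + 7 = 5p - 4  ⇒  -12p = -11  ⇒  p = 11/12.
The goalkeeper's mix must leave the kicker indifferent between aim Right and aim Left.
  the kicker's payoff to aim Right: q·0 + (1−q)·(-1) = q - 1
  the kicker's payoff to aim Left: q·(-7) + (1−q)·4 = -11q + 4
  q - 1 = -11q + 4  ⇒  12q = 5  ⇒  q = 5/12.

p = 11/12, q = 5/12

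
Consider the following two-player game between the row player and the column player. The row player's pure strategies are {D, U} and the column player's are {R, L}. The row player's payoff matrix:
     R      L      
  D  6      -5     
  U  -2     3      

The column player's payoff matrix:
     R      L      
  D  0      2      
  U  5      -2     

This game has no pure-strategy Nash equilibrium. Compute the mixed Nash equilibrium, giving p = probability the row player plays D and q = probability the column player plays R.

The column player's indifference between R and L determines the row player's mixing probability p:
  the column player's payoff to R: p·0 + (1−p)·5 = -5p + 5
  the column player's payoff to L: p·2 + (1−p)·(-2) = 4p - 2
  -5p + 5 = 4p - 2  ⇒  -9p = -7  ⇒  p = 7/9.
For the row player to be willing to mix, the row player must be indifferent between D and U, which pins down the column player's mix.
  the row player's expected payoff from D: q·6 + (1−q)·(-5) = 11q - 5
  the row player's expected payoff from U: q·(-2) + (1−q)·3 = -5q + 3
  11q - 5 = -5q + 3  ⇒  16q = 8  ⇒  q = 1/2.

p = 7/9, q = 1/2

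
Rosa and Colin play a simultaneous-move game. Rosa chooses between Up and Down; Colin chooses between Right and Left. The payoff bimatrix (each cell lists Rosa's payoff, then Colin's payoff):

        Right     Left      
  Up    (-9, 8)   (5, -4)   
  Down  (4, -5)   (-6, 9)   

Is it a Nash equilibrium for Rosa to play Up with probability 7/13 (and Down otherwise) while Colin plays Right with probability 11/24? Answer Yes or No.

Check Colin's indifference given Rosa's mix p = 7/13:
  payoff from Right = 2; payoff from Left = 2 — equal.
Check Rosa's indifference given Colin's mix q = 11/24:
  payoff from Up = -17/12; payoff from Down = -17/12 — equal.
Both players are indifferent, so neither can profitably deviate.

Yes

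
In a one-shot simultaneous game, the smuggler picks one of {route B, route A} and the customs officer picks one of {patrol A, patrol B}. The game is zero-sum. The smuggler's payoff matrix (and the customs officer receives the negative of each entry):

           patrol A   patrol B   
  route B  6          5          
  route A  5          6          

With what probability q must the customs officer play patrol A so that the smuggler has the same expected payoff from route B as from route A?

Set the smuggler's expected payoff from route B equal to that from route A:
  the smuggler's payoff from route B: q·6 + (1−q)·5 = q + 5
  the smuggler's payoff from route A: q·5 + (1−q)·6 = -q + 6
  q + 5 = -q + 6  ⇒  2q = 1  ⇒  q = 1/2.

q = 1/2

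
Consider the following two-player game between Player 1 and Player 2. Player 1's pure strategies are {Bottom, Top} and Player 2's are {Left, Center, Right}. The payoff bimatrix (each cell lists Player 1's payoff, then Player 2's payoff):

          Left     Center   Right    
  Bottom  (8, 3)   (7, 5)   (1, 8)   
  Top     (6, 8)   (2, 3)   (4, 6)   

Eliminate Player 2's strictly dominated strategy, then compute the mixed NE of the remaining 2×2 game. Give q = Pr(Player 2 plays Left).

q = 3/5

Player 2's strategy Center is strictly dominated by Right: 8 > 5 and 6 > 3. Eliminate Center.
Set Player 1's expected payoff from Bottom equal to that from Top:
  Player 1's payoff to Bottom: q·8 + (1−q)·1 = 7q + 1
  Player 1's payoff to Top: q·6 + (1−q)·4 = 2q + 4
  7q + 1 = 2q + 4  ⇒  5q = 3  ⇒  q = 3/5.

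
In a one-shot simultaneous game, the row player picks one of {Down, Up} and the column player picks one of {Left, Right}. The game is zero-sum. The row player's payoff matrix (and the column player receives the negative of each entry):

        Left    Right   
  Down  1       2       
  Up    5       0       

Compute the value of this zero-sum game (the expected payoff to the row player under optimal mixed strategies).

v = 5/3

Set the row player's expected payoff from Down equal to that from Up:
  the row player's expected payoff from Down: q·1 + (1−q)·2 = -q + 2
  the row player's expected payoff from Up: q·5 + (1−q)·0 = 5q
  -q + 2 = 5q  ⇒  -6q = -2  ⇒  q = 1/3.
The value is the row player's expected payoff against this mix (using Down): (1/3)·1 + (2/3)·2 = 5/3.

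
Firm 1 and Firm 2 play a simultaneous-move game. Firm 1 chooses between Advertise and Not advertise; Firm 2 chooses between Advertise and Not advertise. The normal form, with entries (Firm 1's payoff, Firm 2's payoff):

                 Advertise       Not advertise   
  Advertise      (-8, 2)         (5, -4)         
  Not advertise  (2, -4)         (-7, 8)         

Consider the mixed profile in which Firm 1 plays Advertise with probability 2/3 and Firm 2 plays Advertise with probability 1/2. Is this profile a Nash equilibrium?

Given Firm 2's mix q = 1/2, Firm 1's payoff from Advertise is -3/2 but from Not advertise is -5/2. Firm 1 strictly prefers Advertise, so Firm 1 would not mix.
So the proposed profile is not a Nash equilibrium.

No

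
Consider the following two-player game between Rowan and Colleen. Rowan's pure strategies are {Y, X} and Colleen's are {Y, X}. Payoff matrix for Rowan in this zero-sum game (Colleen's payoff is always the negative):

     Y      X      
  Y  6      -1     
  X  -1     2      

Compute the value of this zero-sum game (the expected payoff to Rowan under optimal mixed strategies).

v = 11/10

Colleen's mix must leave Rowan indifferent between Y and X.
  Rowan's expected payoff from Y: q·6 + (1−q)·(-1) = 7q - 1
  Rowan's expected payoff from X: q·(-1) + (1−q)·2 = -3q + 2
  7q - 1 = -3q + 2  ⇒  10q = 3  ⇒  q = 3/10.
The value is Rowan's expected payoff against this mix (using Y): (3/10)·6 + (7/10)·(-1) = 11/10.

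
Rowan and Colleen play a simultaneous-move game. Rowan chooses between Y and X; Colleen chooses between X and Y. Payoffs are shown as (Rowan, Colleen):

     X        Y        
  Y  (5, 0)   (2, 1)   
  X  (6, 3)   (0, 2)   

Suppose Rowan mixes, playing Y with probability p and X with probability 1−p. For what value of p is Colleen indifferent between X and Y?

p = 1/2

Colleen's indifference between X and Y determines Rowan's mixing probability p:
  Colleen's payoff from X: p·0 + (1−p)·3 = -3p + 3
  Colleen's payoff from Y: p·1 + (1−p)·2 = -p + 2
  -3p + 3 = -p + 2  ⇒  -2p = -1  ⇒  p = 1/2.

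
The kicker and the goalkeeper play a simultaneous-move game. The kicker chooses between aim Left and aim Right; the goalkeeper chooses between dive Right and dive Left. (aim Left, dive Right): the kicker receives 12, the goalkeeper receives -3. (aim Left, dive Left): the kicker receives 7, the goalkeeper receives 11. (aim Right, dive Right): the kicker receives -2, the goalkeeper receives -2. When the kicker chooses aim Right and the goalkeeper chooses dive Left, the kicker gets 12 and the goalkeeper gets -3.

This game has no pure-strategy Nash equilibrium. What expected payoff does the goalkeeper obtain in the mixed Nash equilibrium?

-31/15

The goalkeeper's indifference between dive Right and dive Left determines the kicker's mixing probability p:
  the goalkeeper's payoff to dive Right: p·(-3) + (1−p)·(-2) = -p - 2
  the goalkeeper's payoff to dive Left: p·11 + (1−p)·(-3) = 14p - 3
  -p - 2 = 14p - 3  ⇒  -15p = -1  ⇒  p = 1/15.
At equilibrium the goalkeeper is indifferent across columns, so the goalkeeper's payoff equals the payoff from dive Right: (1/15)·(-3) + (14/15)·(-2) = -31/15.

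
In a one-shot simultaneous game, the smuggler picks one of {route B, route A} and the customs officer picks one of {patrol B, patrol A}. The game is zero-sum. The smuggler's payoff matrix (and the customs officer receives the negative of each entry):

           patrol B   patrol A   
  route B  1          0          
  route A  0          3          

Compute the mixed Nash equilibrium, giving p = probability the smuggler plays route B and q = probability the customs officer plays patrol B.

In a mixed equilibrium the customs officer is indifferent between patrol B and patrol A; this condition fixes p.
  the customs officer's expected payoff from patrol B: p·(-1) + (1−p)·0 = -p
  the customs officer's expected payoff from patrol A: p·0 + (1−p)·(-3) = 3p - 3
  -p = 3p - 3  ⇒  -4p = -3  ⇒  p = 3/4.
For the smuggler to be willing to mix, the smuggler must be indifferent between route B and route A, which pins down the customs officer's mix.
  the smuggler's payoff from route B: q·1 + (1−q)·0 = q
  the smuggler's payoff from route A: q·0 + (1−q)·3 = -3q + 3
  q = -3q + 3  ⇒  4q = 3  ⇒  q = 3/4.

p = 3/4, q = 3/4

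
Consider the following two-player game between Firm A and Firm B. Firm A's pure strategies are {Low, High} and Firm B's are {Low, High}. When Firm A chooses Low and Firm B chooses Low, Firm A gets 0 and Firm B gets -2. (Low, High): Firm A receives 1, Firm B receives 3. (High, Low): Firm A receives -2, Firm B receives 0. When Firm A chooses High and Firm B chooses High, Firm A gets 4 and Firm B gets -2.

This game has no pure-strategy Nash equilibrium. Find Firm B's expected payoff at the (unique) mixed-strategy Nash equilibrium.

-4/7

Firm A's mix must leave Firm B indifferent between Low and High.
  Firm B's payoff to Low: p·(-2) + (1−p)·0 = -2p
  Firm B's payoff to High: p·3 + (1−p)·(-2) = 5p - 2
  -2p = 5p - 2  ⇒  -7p = -2  ⇒  p = 2/7.
At equilibrium Firm B is indifferent across columns, so Firm B's payoff equals the payoff from Low: (2/7)·(-2) + (5/7)·0 = -4/7.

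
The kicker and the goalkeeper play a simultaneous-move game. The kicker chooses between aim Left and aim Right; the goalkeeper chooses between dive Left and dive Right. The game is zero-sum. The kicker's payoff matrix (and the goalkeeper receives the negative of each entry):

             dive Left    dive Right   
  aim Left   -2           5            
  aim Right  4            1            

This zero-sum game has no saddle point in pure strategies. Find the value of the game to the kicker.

v = 11/5

In a mixed equilibrium the kicker is indifferent between aim Left and aim Right; this condition fixes q.
  the kicker's payoff to aim Left: q·(-2) + (1−q)·5 = -7q + 5
  the kicker's payoff to aim Right: q·4 + (1−q)·1 = 3q + 1
  -7q + 5 = 3q + 1  ⇒  -10q = -4  ⇒  q = 2/5.
The value is the kicker's expected payoff against this mix (using aim Left): (2/5)·(-2) + (3/5)·5 = 11/5.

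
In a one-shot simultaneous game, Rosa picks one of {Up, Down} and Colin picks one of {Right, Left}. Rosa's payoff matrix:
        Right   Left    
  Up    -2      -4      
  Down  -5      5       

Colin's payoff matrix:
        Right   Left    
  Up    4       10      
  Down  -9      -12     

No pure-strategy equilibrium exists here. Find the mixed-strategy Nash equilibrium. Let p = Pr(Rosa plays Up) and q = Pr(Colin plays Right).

p = 1/3, q = 3/4

Set Colin's expected payoff from Right equal to that from Left:
  Colin's expected payoff from Right: p·4 + (1−p)·(-9) = 13p - 9
  Colin's expected payoff from Left: p·10 + (1−p)·(-12) = 22p - 12
  13p - 9 = 22p - 12  ⇒  -9p = -3  ⇒  p = 1/3.
Rosa's indifference between Up and Down determines Colin's mixing probability q:
  Rosa's payoff to Up: q·(-2) + (1−q)·(-4) = 2q - 4
  Rosa's payoff to Down: q·(-5) + (1−q)·5 = -10q + 5
  2q - 4 = -10q + 5  ⇒  12q = 9  ⇒  q = 3/4.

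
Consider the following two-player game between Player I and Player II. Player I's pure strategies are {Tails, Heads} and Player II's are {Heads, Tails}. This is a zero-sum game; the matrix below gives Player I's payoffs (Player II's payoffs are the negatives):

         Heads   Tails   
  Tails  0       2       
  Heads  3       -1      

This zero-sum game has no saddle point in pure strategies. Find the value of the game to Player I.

v = 1

Player I's indifference between Tails and Heads determines Player II's mixing probability q:
  Player I's payoff from Tails: q·0 + (1−q)·2 = -2q + 2
  Player I's payoff from Heads: q·3 + (1−q)·(-1) = 4q - 1
  -2q + 2 = 4q - 1  ⇒  -6q = -3  ⇒  q = 1/2.
The value is Player I's expected payoff against this mix (using Tails): (1/2)·0 + (1/2)·2 = 1.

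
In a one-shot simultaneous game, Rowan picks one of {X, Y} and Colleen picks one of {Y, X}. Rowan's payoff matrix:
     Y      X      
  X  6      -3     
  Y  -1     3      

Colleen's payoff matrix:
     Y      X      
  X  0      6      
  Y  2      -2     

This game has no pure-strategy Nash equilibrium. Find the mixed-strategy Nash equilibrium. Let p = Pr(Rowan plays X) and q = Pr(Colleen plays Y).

p = 2/5, q = 6/13

Colleen's indifference between Y and X determines Rowan's mixing probability p:
  Colleen's payoff from Y: p·0 + (1−p)·2 = -2p + 2
  Colleen's payoff from X: p·6 + (1−p)·(-2) = 8p - 2
  -2p + 2 = 8p - 2  ⇒  -10p = -4  ⇒  p = 2/5.
Colleen's mix must leave Rowan indifferent between X and Y.
  Rowan's payoff to X: q·6 + (1−q)·(-3) = 9q - 3
  Rowan's payoff to Y: q·(-1) + (1−q)·3 = -4q + 3
  9q - 3 = -4q + 3  ⇒  13q = 6  ⇒  q = 6/13.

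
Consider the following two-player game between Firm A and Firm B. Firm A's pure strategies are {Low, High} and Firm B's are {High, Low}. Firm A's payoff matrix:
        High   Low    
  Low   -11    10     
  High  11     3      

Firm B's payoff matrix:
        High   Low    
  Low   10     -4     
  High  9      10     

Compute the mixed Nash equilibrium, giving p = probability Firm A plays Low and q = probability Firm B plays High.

p = 1/15, q = 7/29

For Firm B to be willing to mix, Firm B must be indifferent between High and Low, which pins down Firm A's mix.
  Firm B's expected payoff from High: p·10 + (1−p)·9 = p + 9
  Firm B's expected payoff from Low: p·(-4) + (1−p)·10 = -14p + 10
  p + 9 = -14p + 10  ⇒  15p = 1  ⇒  p = 1/15.
Firm B's mix must leave Firm A indifferent between Low and High.
  Firm A's expected payoff from Low: q·(-11) + (1−q)·10 = -21q + 10
  Firm A's expected payoff from High: q·11 + (1−q)·3 = 8q + 3
  -21q + 10 = 8q + 3  ⇒  -29q = -7  ⇒  q = 7/29.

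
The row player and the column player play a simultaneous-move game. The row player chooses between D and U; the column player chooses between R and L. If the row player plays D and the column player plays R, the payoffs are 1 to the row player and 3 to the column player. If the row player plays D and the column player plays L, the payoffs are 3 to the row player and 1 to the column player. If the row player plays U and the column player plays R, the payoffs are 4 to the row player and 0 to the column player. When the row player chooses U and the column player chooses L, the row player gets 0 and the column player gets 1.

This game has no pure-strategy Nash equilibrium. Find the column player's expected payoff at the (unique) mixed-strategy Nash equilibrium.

1

The row player's mix must leave the column player indifferent between R and L.
  the column player's expected payoff from R: p·3 + (1−p)·0 = 3p
  the column player's expected payoff from L: p·1 + (1−p)·1 = 1
  3p = 1  ⇒  3p = 1  ⇒  p = 1/3.
At equilibrium the column player is indifferent across columns, so the column player's payoff equals the payoff from R: (1/3)·3 + (2/3)·0 = 1.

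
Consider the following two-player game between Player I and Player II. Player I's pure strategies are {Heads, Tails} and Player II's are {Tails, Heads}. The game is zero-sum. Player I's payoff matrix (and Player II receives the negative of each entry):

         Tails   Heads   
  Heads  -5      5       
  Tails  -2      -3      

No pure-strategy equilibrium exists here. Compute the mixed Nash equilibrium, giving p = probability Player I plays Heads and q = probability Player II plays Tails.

Player I's mix must leave Player II indifferent between Tails and Heads.
  Player II's expected payoff from Tails: p·5 + (1−p)·2 = 3p + 2
  Player II's expected payoff from Heads: p·(-5) + (1−p)·3 = -8p + 3
  3p + 2 = -8p + 3  ⇒  11p = 1  ⇒  p = 1/11.
Player II's mix must leave Player I indifferent between Heads and Tails.
  Player I's expected payoff from Heads: q·(-5) + (1−q)·5 = -10q + 5
  Player I's expected payoff from Tails: q·(-2) + (1−q)·(-3) = q - 3
  -10q + 5 = q - 3  ⇒  -11q = -8  ⇒  q = 8/11.

p = 1/11, q = 8/11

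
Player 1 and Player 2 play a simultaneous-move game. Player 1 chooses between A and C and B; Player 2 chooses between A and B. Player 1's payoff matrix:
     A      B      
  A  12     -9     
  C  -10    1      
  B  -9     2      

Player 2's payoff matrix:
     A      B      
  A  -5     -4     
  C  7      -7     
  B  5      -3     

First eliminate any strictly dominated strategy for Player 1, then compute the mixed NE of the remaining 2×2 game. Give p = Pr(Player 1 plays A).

p = 8/9

Player 1's strategy C is strictly dominated by B: -9 > -10 and 2 > 1. Eliminate C.
In a mixed equilibrium Player 2 is indifferent between A and B; this condition fixes p.
  Player 2's payoff to A: p·(-5) + (1−p)·5 = -10p + 5
  Player 2's payoff to B: p·(-4) + (1−p)·(-3) = -p - 3
  -10p + 5 = -p - 3  ⇒  -9p = -8  ⇒  p = 8/9.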